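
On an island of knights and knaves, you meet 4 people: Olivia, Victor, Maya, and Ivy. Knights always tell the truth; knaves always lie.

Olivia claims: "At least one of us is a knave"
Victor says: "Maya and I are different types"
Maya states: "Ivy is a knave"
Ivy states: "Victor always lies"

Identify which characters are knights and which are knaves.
Olivia is a knight.
Victor is a knave.
Maya is a knave.
Ivy is a knight.

Verification:
- Olivia (knight) says "At least one of us is a knave" - this is TRUE because Victor and Maya are knaves.
- Victor (knave) says "Maya and I are different types" - this is FALSE (a lie) because Victor is a knave and Maya is a knave.
- Maya (knave) says "Ivy is a knave" - this is FALSE (a lie) because Ivy is a knight.
- Ivy (knight) says "Victor always lies" - this is TRUE because Victor is a knave.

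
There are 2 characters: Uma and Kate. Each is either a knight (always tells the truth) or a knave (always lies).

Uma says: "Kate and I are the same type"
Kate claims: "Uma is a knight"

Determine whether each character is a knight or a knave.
Uma is a knight.
Kate is a knight.

Verification:
- Uma (knight) says "Kate and I are the same type" - this is TRUE because Uma is a knight and Kate is a knight.
- Kate (knight) says "Uma is a knight" - this is TRUE because Uma is a knight.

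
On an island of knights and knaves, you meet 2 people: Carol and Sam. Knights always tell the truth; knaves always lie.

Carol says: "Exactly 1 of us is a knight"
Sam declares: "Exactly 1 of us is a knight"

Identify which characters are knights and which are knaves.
Carol is a knave.
Sam is a knave.

Verification:
- Carol (knave) says "Exactly 1 of us is a knight" - this is FALSE (a lie) because there are 0 knights.
- Sam (knave) says "Exactly 1 of us is a knight" - this is FALSE (a lie) because there are 0 knights.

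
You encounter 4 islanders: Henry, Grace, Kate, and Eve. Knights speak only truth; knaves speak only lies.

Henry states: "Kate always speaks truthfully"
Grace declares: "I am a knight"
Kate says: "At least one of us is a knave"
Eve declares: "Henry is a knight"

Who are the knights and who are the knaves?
Henry is a knight.
Grace is a knave.
Kate is a knight.
Eve is a knight.

Verification:
- Henry (knight) says "Kate always speaks truthfully" - this is TRUE because Kate is a knight.
- Grace (knave) says "I am a knight" - this is FALSE (a lie) because Grace is a knave.
- Kate (knight) says "At least one of us is a knave" - this is TRUE because Grace is a knave.
- Eve (knight) says "Henry is a knight" - this is TRUE because Henry is a knight.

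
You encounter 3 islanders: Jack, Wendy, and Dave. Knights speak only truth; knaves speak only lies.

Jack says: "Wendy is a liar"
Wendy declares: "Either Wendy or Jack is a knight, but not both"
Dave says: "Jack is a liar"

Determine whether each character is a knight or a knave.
Jack is a knave.
Wendy is a knight.
Dave is a knight.

Verification:
- Jack (knave) says "Wendy is a liar" - this is FALSE (a lie) because Wendy is a knight.
- Wendy (knight) says "Either Wendy or Jack is a knight, but not both" - this is TRUE because Wendy is a knight and Jack is a knave.
- Dave (knight) says "Jack is a liar" - this is TRUE because Jack is a knave.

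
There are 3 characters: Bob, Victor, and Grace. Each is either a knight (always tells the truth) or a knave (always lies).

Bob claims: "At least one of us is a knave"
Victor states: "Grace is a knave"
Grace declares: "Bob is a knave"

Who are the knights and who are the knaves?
Bob is a knight.
Victor is a knight.
Grace is a knave.

Verification:
- Bob (knight) says "At least one of us is a knave" - this is TRUE because Grace is a knave.
- Victor (knight) says "Grace is a knave" - this is TRUE because Grace is a knave.
- Grace (knave) says "Bob is a knave" - this is FALSE (a lie) because Bob is a knight.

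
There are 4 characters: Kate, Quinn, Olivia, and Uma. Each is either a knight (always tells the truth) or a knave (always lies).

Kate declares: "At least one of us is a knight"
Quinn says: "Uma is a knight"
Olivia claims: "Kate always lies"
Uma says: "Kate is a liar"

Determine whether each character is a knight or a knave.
Kate is a knight.
Quinn is a knave.
Olivia is a knave.
Uma is a knave.

Verification:
- Kate (knight) says "At least one of us is a knight" - this is TRUE because Kate is a knight.
- Quinn (knave) says "Uma is a knight" - this is FALSE (a lie) because Uma is a knave.
- Olivia (knave) says "Kate always lies" - this is FALSE (a lie) because Kate is a knight.
- Uma (knave) says "Kate is a liar" - this is FALSE (a lie) because Kate is a knight.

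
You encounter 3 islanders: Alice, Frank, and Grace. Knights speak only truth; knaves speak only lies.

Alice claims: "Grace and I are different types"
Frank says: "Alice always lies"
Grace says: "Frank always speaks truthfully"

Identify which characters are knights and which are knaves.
Alice is a knight.
Frank is a knave.
Grace is a knave.

Verification:
- Alice (knight) says "Grace and I are different types" - this is TRUE because Alice is a knight and Grace is a knave.
- Frank (knave) says "Alice always lies" - this is FALSE (a lie) because Alice is a knight.
- Grace (knave) says "Frank always speaks truthfully" - this is FALSE (a lie) because Frank is a knave.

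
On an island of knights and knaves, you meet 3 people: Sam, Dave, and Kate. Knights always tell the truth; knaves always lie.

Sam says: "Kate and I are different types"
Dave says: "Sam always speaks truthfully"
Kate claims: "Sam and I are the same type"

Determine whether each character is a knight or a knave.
Sam is a knight.
Dave is a knight.
Kate is a knave.

Verification:
- Sam (knight) says "Kate and I are different types" - this is TRUE because Sam is a knight and Kate is a knave.
- Dave (knight) says "Sam always speaks truthfully" - this is TRUE because Sam is a knight.
- Kate (knave) says "Sam and I are the same type" - this is FALSE (a lie) because Kate is a knave and Sam is a knight.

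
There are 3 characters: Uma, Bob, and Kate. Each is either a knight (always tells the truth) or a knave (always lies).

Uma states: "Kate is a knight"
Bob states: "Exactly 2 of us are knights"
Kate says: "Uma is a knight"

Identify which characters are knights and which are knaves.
Uma is a knave.
Bob is a knave.
Kate is a knave.

Verification:
- Uma (knave) says "Kate is a knight" - this is FALSE (a lie) because Kate is a knave.
- Bob (knave) says "Exactly 2 of us are knights" - this is FALSE (a lie) because there are 0 knights.
- Kate (knave) says "Uma is a knight" - this is FALSE (a lie) because Uma is a knave.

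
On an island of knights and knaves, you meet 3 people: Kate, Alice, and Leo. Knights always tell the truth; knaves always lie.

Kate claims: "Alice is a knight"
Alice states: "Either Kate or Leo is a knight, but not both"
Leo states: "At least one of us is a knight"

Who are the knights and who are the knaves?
Kate is a knave.
Alice is a knave.
Leo is a knave.

Verification:
- Kate (knave) says "Alice is a knight" - this is FALSE (a lie) because Alice is a knave.
- Alice (knave) says "Either Kate or Leo is a knight, but not both" - this is FALSE (a lie) because Kate is a knave and Leo is a knave.
- Leo (knave) says "At least one of us is a knight" - this is FALSE (a lie) because no one is a knight.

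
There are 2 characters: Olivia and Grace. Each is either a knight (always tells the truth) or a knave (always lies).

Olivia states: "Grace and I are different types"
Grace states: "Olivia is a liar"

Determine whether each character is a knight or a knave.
Olivia is a knight.
Grace is a knave.

Verification:
- Olivia (knight) says "Grace and I are different types" - this is TRUE because Olivia is a knight and Grace is a knave.
- Grace (knave) says "Olivia is a liar" - this is FALSE (a lie) because Olivia is a knight.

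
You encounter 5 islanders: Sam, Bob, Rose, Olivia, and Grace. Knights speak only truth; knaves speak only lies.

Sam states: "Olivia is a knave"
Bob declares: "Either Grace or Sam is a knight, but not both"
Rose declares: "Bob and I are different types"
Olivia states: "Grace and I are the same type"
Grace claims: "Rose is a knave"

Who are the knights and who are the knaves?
Sam is a knight.
Bob is a knave.
Rose is a knave.
Olivia is a knave.
Grace is a knight.

Verification:
- Sam (knight) says "Olivia is a knave" - this is TRUE because Olivia is a knave.
- Bob (knave) says "Either Grace or Sam is a knight, but not both" - this is FALSE (a lie) because Grace is a knight and Sam is a knight.
- Rose (knave) says "Bob and I are different types" - this is FALSE (a lie) because Rose is a knave and Bob is a knave.
- Olivia (knave) says "Grace and I are the same type" - this is FALSE (a lie) because Olivia is a knave and Grace is a knight.
- Grace (knight) says "Rose is a knave" - this is TRUE because Rose is a knave.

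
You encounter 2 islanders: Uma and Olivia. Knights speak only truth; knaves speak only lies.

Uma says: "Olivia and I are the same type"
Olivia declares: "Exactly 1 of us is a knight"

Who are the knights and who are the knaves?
Uma is a knave.
Olivia is a knight.

Verification:
- Uma (knave) says "Olivia and I are the same type" - this is FALSE (a lie) because Uma is a knave and Olivia is a knight.
- Olivia (knight) says "Exactly 1 of us is a knight" - this is TRUE because there are 1 knights.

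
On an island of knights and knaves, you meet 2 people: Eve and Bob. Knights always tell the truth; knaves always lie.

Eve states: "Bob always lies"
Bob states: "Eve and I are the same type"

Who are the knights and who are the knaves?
Eve is a knight.
Bob is a knave.

Verification:
- Eve (knight) says "Bob always lies" - this is TRUE because Bob is a knave.
- Bob (knave) says "Eve and I are the same type" - this is FALSE (a lie) because Bob is a knave and Eve is a knight.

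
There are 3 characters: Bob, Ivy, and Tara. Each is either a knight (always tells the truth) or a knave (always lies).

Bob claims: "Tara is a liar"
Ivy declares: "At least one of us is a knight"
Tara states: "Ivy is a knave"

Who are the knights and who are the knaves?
Bob is a knight.
Ivy is a knight.
Tara is a knave.

Verification:
- Bob (knight) says "Tara is a liar" - this is TRUE because Tara is a knave.
- Ivy (knight) says "At least one of us is a knight" - this is TRUE because Bob and Ivy are knights.
- Tara (knave) says "Ivy is a knave" - this is FALSE (a lie) because Ivy is a knight.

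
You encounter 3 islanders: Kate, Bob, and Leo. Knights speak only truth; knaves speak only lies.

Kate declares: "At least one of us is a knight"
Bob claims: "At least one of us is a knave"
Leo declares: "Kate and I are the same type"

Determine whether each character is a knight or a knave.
Kate is a knight.
Bob is a knight.
Leo is a knave.

Verification:
- Kate (knight) says "At least one of us is a knight" - this is TRUE because Kate and Bob are knights.
- Bob (knight) says "At least one of us is a knave" - this is TRUE because Leo is a knave.
- Leo (knave) says "Kate and I are the same type" - this is FALSE (a lie) because Leo is a knave and Kate is a knight.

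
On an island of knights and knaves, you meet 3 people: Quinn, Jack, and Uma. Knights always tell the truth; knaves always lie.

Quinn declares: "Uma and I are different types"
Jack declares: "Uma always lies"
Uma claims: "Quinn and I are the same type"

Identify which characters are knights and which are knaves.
Quinn is a knight.
Jack is a knight.
Uma is a knave.

Verification:
- Quinn (knight) says "Uma and I are different types" - this is TRUE because Quinn is a knight and Uma is a knave.
- Jack (knight) says "Uma always lies" - this is TRUE because Uma is a knave.
- Uma (knave) says "Quinn and I are the same type" - this is FALSE (a lie) because Uma is a knave and Quinn is a knight.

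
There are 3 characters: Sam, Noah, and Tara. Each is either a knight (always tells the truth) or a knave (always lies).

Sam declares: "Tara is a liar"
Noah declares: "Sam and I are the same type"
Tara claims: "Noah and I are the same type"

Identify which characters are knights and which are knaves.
Sam is a knight.
Noah is a knight.
Tara is a knave.

Verification:
- Sam (knight) says "Tara is a liar" - this is TRUE because Tara is a knave.
- Noah (knight) says "Sam and I are the same type" - this is TRUE because Noah is a knight and Sam is a knight.
- Tara (knave) says "Noah and I are the same type" - this is FALSE (a lie) because Tara is a knave and Noah is a knight.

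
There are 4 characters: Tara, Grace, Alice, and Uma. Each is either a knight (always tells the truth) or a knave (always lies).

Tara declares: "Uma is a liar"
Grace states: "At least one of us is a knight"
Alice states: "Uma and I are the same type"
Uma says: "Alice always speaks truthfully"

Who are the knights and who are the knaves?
Tara is a knave.
Grace is a knight.
Alice is a knight.
Uma is a knight.

Verification:
- Tara (knave) says "Uma is a liar" - this is FALSE (a lie) because Uma is a knight.
- Grace (knight) says "At least one of us is a knight" - this is TRUE because Grace, Alice, and Uma are knights.
- Alice (knight) says "Uma and I are the same type" - this is TRUE because Alice is a knight and Uma is a knight.
- Uma (knight) says "Alice always speaks truthfully" - this is TRUE because Alice is a knight.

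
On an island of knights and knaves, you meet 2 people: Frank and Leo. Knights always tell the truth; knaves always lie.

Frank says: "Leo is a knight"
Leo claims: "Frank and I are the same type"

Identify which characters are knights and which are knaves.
Frank is a knight.
Leo is a knight.

Verification:
- Frank (knight) says "Leo is a knight" - this is TRUE because Leo is a knight.
- Leo (knight) says "Frank and I are the same type" - this is TRUE because Leo is a knight and Frank is a knight.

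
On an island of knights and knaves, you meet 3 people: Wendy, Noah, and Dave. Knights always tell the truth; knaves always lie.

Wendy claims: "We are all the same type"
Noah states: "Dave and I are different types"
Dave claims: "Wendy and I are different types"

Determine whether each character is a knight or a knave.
Wendy is a knave.
Noah is a knight.
Dave is a knave.

Verification:
- Wendy (knave) says "We are all the same type" - this is FALSE (a lie) because Noah is a knight and Wendy and Dave are knaves.
- Noah (knight) says "Dave and I are different types" - this is TRUE because Noah is a knight and Dave is a knave.
- Dave (knave) says "Wendy and I are different types" - this is FALSE (a lie) because Dave is a knave and Wendy is a knave.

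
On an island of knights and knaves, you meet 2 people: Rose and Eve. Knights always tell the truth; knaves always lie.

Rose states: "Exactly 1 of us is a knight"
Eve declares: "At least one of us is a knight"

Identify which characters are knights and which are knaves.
Rose is a knave.
Eve is a knave.

Verification:
- Rose (knave) says "Exactly 1 of us is a knight" - this is FALSE (a lie) because there are 0 knights.
- Eve (knave) says "At least one of us is a knight" - this is FALSE (a lie) because no one is a knight.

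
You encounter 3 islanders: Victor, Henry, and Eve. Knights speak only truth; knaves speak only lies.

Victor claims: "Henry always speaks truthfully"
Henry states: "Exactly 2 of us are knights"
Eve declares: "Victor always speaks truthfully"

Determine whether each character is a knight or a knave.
Victor is a knave.
Henry is a knave.
Eve is a knave.

Verification:
- Victor (knave) says "Henry always speaks truthfully" - this is FALSE (a lie) because Henry is a knave.
- Henry (knave) says "Exactly 2 of us are knights" - this is FALSE (a lie) because there are 0 knights.
- Eve (knave) says "Victor always speaks truthfully" - this is FALSE (a lie) because Victor is a knave.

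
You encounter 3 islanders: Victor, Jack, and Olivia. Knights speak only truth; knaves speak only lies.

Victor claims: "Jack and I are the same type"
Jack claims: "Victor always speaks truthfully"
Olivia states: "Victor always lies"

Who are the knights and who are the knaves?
Victor is a knight.
Jack is a knight.
Olivia is a knave.

Verification:
- Victor (knight) says "Jack and I are the same type" - this is TRUE because Victor is a knight and Jack is a knight.
- Jack (knight) says "Victor always speaks truthfully" - this is TRUE because Victor is a knight.
- Olivia (knave) says "Victor always lies" - this is FALSE (a lie) because Victor is a knight.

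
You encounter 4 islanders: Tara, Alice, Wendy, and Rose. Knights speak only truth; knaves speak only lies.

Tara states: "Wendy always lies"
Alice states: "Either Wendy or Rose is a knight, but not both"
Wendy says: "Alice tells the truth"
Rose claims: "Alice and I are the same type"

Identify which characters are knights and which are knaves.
Tara is a knave.
Alice is a knight.
Wendy is a knight.
Rose is a knave.

Verification:
- Tara (knave) says "Wendy always lies" - this is FALSE (a lie) because Wendy is a knight.
- Alice (knight) says "Either Wendy or Rose is a knight, but not both" - this is TRUE because Wendy is a knight and Rose is a knave.
- Wendy (knight) says "Alice tells the truth" - this is TRUE because Alice is a knight.
- Rose (knave) says "Alice and I are the same type" - this is FALSE (a lie) because Rose is a knave and Alice is a knight.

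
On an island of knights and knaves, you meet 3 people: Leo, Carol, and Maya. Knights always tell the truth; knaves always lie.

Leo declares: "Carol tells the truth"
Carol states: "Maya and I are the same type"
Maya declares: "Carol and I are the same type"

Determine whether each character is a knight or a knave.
Leo is a knight.
Carol is a knight.
Maya is a knight.

Verification:
- Leo (knight) says "Carol tells the truth" - this is TRUE because Carol is a knight.
- Carol (knight) says "Maya and I are the same type" - this is TRUE because Carol is a knight and Maya is a knight.
- Maya (knight) says "Carol and I are the same type" - this is TRUE because Maya is a knight and Carol is a knight.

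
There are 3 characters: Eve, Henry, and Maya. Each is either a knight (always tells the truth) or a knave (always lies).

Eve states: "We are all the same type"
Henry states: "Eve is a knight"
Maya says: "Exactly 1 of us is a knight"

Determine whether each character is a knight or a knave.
Eve is a knave.
Henry is a knave.
Maya is a knight.

Verification:
- Eve (knave) says "We are all the same type" - this is FALSE (a lie) because Maya is a knight and Eve and Henry are knaves.
- Henry (knave) says "Eve is a knight" - this is FALSE (a lie) because Eve is a knave.
- Maya (knight) says "Exactly 1 of us is a knight" - this is TRUE because there are 1 knights.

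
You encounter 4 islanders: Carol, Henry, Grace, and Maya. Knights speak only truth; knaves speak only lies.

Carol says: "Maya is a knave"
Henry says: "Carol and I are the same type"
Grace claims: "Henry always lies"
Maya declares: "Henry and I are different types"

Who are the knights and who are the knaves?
Carol is a knight.
Henry is a knave.
Grace is a knight.
Maya is a knave.

Verification:
- Carol (knight) says "Maya is a knave" - this is TRUE because Maya is a knave.
- Henry (knave) says "Carol and I are the same type" - this is FALSE (a lie) because Henry is a knave and Carol is a knight.
- Grace (knight) says "Henry always lies" - this is TRUE because Henry is a knave.
- Maya (knave) says "Henry and I are different types" - this is FALSE (a lie) because Maya is a knave and Henry is a knave.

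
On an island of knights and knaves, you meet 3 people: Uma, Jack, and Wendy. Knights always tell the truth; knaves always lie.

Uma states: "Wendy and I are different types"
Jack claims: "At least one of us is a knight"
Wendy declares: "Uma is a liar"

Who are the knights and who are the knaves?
Uma is a knight.
Jack is a knight.
Wendy is a knave.

Verification:
- Uma (knight) says "Wendy and I are different types" - this is TRUE because Uma is a knight and Wendy is a knave.
- Jack (knight) says "At least one of us is a knight" - this is TRUE because Uma and Jack are knights.
- Wendy (knave) says "Uma is a liar" - this is FALSE (a lie) because Uma is a knight.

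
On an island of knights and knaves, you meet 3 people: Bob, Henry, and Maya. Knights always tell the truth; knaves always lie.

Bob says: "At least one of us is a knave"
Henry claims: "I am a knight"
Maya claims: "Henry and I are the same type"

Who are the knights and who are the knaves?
Bob is a knight.
Henry is a knight.
Maya is a knave.

Verification:
- Bob (knight) says "At least one of us is a knave" - this is TRUE because Maya is a knave.
- Henry (knight) says "I am a knight" - this is TRUE because Henry is a knight.
- Maya (knave) says "Henry and I are the same type" - this is FALSE (a lie) because Maya is a knave and Henry is a knight.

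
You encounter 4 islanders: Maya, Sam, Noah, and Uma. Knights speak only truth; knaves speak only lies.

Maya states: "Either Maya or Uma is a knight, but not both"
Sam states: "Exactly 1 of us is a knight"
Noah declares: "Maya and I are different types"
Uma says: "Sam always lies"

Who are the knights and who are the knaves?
Maya is a knave.
Sam is a knight.
Noah is a knave.
Uma is a knave.

Verification:
- Maya (knave) says "Either Maya or Uma is a knight, but not both" - this is FALSE (a lie) because Maya is a knave and Uma is a knave.
- Sam (knight) says "Exactly 1 of us is a knight" - this is TRUE because there are 1 knights.
- Noah (knave) says "Maya and I are different types" - this is FALSE (a lie) because Noah is a knave and Maya is a knave.
- Uma (knave) says "Sam always lies" - this is FALSE (a lie) because Sam is a knight.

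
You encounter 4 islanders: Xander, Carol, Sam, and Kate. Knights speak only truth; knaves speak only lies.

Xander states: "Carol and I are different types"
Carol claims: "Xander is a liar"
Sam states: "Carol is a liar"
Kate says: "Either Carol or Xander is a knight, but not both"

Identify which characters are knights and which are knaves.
Xander is a knight.
Carol is a knave.
Sam is a knight.
Kate is a knight.

Verification:
- Xander (knight) says "Carol and I are different types" - this is TRUE because Xander is a knight and Carol is a knave.
- Carol (knave) says "Xander is a liar" - this is FALSE (a lie) because Xander is a knight.
- Sam (knight) says "Carol is a liar" - this is TRUE because Carol is a knave.
- Kate (knight) says "Either Carol or Xander is a knight, but not both" - this is TRUE because Carol is a knave and Xander is a knight.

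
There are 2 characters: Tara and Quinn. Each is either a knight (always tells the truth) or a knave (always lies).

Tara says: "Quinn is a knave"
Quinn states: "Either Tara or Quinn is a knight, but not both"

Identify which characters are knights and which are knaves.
Tara is a knave.
Quinn is a knight.

Verification:
- Tara (knave) says "Quinn is a knave" - this is FALSE (a lie) because Quinn is a knight.
- Quinn (knight) says "Either Tara or Quinn is a knight, but not both" - this is TRUE because Tara is a knave and Quinn is a knight.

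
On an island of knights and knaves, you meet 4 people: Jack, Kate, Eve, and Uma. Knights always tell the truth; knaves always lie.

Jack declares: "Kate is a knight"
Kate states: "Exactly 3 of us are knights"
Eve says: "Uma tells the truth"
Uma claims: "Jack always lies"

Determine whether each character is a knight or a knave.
Jack is a knave.
Kate is a knave.
Eve is a knight.
Uma is a knight.

Verification:
- Jack (knave) says "Kate is a knight" - this is FALSE (a lie) because Kate is a knave.
- Kate (knave) says "Exactly 3 of us are knights" - this is FALSE (a lie) because there are 2 knights.
- Eve (knight) says "Uma tells the truth" - this is TRUE because Uma is a knight.
- Uma (knight) says "Jack always lies" - this is TRUE because Jack is a knave.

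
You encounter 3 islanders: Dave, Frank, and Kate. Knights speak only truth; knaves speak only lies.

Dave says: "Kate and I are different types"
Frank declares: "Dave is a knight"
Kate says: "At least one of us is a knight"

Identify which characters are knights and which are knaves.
Dave is a knave.
Frank is a knave.
Kate is a knave.

Verification:
- Dave (knave) says "Kate and I are different types" - this is FALSE (a lie) because Dave is a knave and Kate is a knave.
- Frank (knave) says "Dave is a knight" - this is FALSE (a lie) because Dave is a knave.
- Kate (knave) says "At least one of us is a knight" - this is FALSE (a lie) because no one is a knight.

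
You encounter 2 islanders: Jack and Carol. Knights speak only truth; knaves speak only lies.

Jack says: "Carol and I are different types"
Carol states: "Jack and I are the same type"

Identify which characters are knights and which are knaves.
Jack is a knight.
Carol is a knave.

Verification:
- Jack (knight) says "Carol and I are different types" - this is TRUE because Jack is a knight and Carol is a knave.
- Carol (knave) says "Jack and I are the same type" - this is FALSE (a lie) because Carol is a knave and Jack is a knight.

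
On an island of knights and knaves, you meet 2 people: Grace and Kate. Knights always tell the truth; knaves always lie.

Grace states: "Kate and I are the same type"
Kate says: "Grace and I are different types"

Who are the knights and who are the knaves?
Grace is a knave.
Kate is a knight.

Verification:
- Grace (knave) says "Kate and I are the same type" - this is FALSE (a lie) because Grace is a knave and Kate is a knight.
- Kate (knight) says "Grace and I are different types" - this is TRUE because Kate is a knight and Grace is a knave.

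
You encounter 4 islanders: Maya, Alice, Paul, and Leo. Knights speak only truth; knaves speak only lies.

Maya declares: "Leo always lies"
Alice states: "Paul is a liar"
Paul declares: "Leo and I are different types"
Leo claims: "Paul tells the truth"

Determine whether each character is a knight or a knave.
Maya is a knight.
Alice is a knight.
Paul is a knave.
Leo is a knave.

Verification:
- Maya (knight) says "Leo always lies" - this is TRUE because Leo is a knave.
- Alice (knight) says "Paul is a liar" - this is TRUE because Paul is a knave.
- Paul (knave) says "Leo and I are different types" - this is FALSE (a lie) because Paul is a knave and Leo is a knave.
- Leo (knave) says "Paul tells the truth" - this is FALSE (a lie) because Paul is a knave.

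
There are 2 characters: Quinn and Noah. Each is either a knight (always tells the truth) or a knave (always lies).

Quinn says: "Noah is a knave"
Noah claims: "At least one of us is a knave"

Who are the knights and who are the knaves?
Quinn is a knave.
Noah is a knight.

Verification:
- Quinn (knave) says "Noah is a knave" - this is FALSE (a lie) because Noah is a knight.
- Noah (knight) says "At least one of us is a knave" - this is TRUE because Quinn is a knave.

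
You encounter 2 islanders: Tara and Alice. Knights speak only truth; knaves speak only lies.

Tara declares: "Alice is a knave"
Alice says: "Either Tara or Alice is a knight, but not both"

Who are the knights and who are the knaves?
Tara is a knave.
Alice is a knight.

Verification:
- Tara (knave) says "Alice is a knave" - this is FALSE (a lie) because Alice is a knight.
- Alice (knight) says "Either Tara or Alice is a knight, but not both" - this is TRUE because Tara is a knave and Alice is a knight.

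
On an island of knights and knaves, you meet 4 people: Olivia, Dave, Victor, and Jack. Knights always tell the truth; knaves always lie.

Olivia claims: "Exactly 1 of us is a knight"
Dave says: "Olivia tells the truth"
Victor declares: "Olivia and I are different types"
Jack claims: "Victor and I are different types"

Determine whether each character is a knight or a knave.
Olivia is a knave.
Dave is a knave.
Victor is a knave.
Jack is a knave.

Verification:
- Olivia (knave) says "Exactly 1 of us is a knight" - this is FALSE (a lie) because there are 0 knights.
- Dave (knave) says "Olivia tells the truth" - this is FALSE (a lie) because Olivia is a knave.
- Victor (knave) says "Olivia and I are different types" - this is FALSE (a lie) because Victor is a knave and Olivia is a knave.
- Jack (knave) says "Victor and I are different types" - this is FALSE (a lie) because Jack is a knave and Victor is a knave.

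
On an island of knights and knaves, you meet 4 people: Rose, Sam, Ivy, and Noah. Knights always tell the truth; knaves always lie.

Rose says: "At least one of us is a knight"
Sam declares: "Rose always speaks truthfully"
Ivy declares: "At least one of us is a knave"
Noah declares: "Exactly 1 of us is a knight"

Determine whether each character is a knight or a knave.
Rose is a knight.
Sam is a knight.
Ivy is a knight.
Noah is a knave.

Verification:
- Rose (knight) says "At least one of us is a knight" - this is TRUE because Rose, Sam, and Ivy are knights.
- Sam (knight) says "Rose always speaks truthfully" - this is TRUE because Rose is a knight.
- Ivy (knight) says "At least one of us is a knave" - this is TRUE because Noah is a knave.
- Noah (knave) says "Exactly 1 of us is a knight" - this is FALSE (a lie) because there are 3 knights.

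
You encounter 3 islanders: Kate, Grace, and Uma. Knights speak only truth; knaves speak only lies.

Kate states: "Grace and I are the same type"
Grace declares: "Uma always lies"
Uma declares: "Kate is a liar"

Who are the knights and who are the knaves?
Kate is a knight.
Grace is a knight.
Uma is a knave.

Verification:
- Kate (knight) says "Grace and I are the same type" - this is TRUE because Kate is a knight and Grace is a knight.
- Grace (knight) says "Uma always lies" - this is TRUE because Uma is a knave.
- Uma (knave) says "Kate is a liar" - this is FALSE (a lie) because Kate is a knight.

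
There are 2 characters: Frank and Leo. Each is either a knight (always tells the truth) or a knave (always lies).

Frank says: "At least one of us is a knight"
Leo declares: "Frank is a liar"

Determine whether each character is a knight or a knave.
Frank is a knight.
Leo is a knave.

Verification:
- Frank (knight) says "At least one of us is a knight" - this is TRUE because Frank is a knight.
- Leo (knave) says "Frank is a liar" - this is FALSE (a lie) because Frank is a knight.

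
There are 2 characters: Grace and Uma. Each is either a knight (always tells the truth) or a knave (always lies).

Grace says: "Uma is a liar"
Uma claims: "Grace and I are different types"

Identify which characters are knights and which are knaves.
Grace is a knave.
Uma is a knight.

Verification:
- Grace (knave) says "Uma is a liar" - this is FALSE (a lie) because Uma is a knight.
- Uma (knight) says "Grace and I are different types" - this is TRUE because Uma is a knight and Grace is a knave.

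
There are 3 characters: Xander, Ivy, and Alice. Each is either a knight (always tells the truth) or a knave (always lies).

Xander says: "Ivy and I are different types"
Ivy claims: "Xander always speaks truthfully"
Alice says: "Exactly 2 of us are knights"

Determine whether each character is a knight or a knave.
Xander is a knave.
Ivy is a knave.
Alice is a knave.

Verification:
- Xander (knave) says "Ivy and I are different types" - this is FALSE (a lie) because Xander is a knave and Ivy is a knave.
- Ivy (knave) says "Xander always speaks truthfully" - this is FALSE (a lie) because Xander is a knave.
- Alice (knave) says "Exactly 2 of us are knights" - this is FALSE (a lie) because there are 0 knights.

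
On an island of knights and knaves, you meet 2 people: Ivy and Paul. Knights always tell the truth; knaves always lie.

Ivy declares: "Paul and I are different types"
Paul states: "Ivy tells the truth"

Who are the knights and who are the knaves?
Ivy is a knave.
Paul is a knave.

Verification:
- Ivy (knave) says "Paul and I are different types" - this is FALSE (a lie) because Ivy is a knave and Paul is a knave.
- Paul (knave) says "Ivy tells the truth" - this is FALSE (a lie) because Ivy is a knave.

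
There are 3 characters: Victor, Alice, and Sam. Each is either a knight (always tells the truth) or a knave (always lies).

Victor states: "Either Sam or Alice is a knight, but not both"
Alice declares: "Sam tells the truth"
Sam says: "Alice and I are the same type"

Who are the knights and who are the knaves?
Victor is a knave.
Alice is a knight.
Sam is a knight.

Verification:
- Victor (knave) says "Either Sam or Alice is a knight, but not both" - this is FALSE (a lie) because Sam is a knight and Alice is a knight.
- Alice (knight) says "Sam tells the truth" - this is TRUE because Sam is a knight.
- Sam (knight) says "Alice and I are the same type" - this is TRUE because Sam is a knight and Alice is a knight.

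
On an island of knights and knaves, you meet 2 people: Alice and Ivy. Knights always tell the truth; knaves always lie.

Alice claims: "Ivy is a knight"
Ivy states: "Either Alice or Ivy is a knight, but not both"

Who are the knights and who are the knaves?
Alice is a knave.
Ivy is a knave.

Verification:
- Alice (knave) says "Ivy is a knight" - this is FALSE (a lie) because Ivy is a knave.
- Ivy (knave) says "Either Alice or Ivy is a knight, but not both" - this is FALSE (a lie) because Alice is a knave and Ivy is a knave.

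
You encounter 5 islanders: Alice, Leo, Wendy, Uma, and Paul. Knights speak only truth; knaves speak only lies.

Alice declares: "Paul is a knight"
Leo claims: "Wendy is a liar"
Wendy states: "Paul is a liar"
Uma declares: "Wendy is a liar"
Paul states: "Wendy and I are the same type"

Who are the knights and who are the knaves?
Alice is a knave.
Leo is a knave.
Wendy is a knight.
Uma is a knave.
Paul is a knave.

Verification:
- Alice (knave) says "Paul is a knight" - this is FALSE (a lie) because Paul is a knave.
- Leo (knave) says "Wendy is a liar" - this is FALSE (a lie) because Wendy is a knight.
- Wendy (knight) says "Paul is a liar" - this is TRUE because Paul is a knave.
- Uma (knave) says "Wendy is a liar" - this is FALSE (a lie) because Wendy is a knight.
- Paul (knave) says "Wendy and I are the same type" - this is FALSE (a lie) because Paul is a knave and Wendy is a knight.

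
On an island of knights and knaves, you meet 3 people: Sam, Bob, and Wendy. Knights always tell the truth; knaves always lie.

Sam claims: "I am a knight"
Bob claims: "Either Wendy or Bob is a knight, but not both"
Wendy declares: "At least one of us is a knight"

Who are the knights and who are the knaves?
Sam is a knave.
Bob is a knave.
Wendy is a knave.

Verification:
- Sam (knave) says "I am a knight" - this is FALSE (a lie) because Sam is a knave.
- Bob (knave) says "Either Wendy or Bob is a knight, but not both" - this is FALSE (a lie) because Wendy is a knave and Bob is a knave.
- Wendy (knave) says "At least one of us is a knight" - this is FALSE (a lie) because no one is a knight.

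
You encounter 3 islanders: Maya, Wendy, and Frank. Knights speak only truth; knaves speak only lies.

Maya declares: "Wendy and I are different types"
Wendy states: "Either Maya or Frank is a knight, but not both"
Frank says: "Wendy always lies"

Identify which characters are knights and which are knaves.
Maya is a knight.
Wendy is a knave.
Frank is a knight.

Verification:
- Maya (knight) says "Wendy and I are different types" - this is TRUE because Maya is a knight and Wendy is a knave.
- Wendy (knave) says "Either Maya or Frank is a knight, but not both" - this is FALSE (a lie) because Maya is a knight and Frank is a knight.
- Frank (knight) says "Wendy always lies" - this is TRUE because Wendy is a knave.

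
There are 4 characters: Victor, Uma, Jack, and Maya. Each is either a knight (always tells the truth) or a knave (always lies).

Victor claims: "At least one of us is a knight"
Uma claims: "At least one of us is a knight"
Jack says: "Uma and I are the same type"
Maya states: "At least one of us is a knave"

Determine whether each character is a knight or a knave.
Victor is a knight.
Uma is a knight.
Jack is a knave.
Maya is a knight.

Verification:
- Victor (knight) says "At least one of us is a knight" - this is TRUE because Victor, Uma, and Maya are knights.
- Uma (knight) says "At least one of us is a knight" - this is TRUE because Victor, Uma, and Maya are knights.
- Jack (knave) says "Uma and I are the same type" - this is FALSE (a lie) because Jack is a knave and Uma is a knight.
- Maya (knight) says "At least one of us is a knave" - this is TRUE because Jack is a knave.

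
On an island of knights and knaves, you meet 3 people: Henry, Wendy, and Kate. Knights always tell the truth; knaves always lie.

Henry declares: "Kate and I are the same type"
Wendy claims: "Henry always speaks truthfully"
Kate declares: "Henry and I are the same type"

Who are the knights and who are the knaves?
Henry is a knight.
Wendy is a knight.
Kate is a knight.

Verification:
- Henry (knight) says "Kate and I are the same type" - this is TRUE because Henry is a knight and Kate is a knight.
- Wendy (knight) says "Henry always speaks truthfully" - this is TRUE because Henry is a knight.
- Kate (knight) says "Henry and I are the same type" - this is TRUE because Kate is a knight and Henry is a knight.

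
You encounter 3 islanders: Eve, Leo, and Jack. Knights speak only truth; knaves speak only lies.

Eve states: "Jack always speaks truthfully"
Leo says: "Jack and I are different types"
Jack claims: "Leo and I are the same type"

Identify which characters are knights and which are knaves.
Eve is a knave.
Leo is a knight.
Jack is a knave.

Verification:
- Eve (knave) says "Jack always speaks truthfully" - this is FALSE (a lie) because Jack is a knave.
- Leo (knight) says "Jack and I are different types" - this is TRUE because Leo is a knight and Jack is a knave.
- Jack (knave) says "Leo and I are the same type" - this is FALSE (a lie) because Jack is a knave and Leo is a knight.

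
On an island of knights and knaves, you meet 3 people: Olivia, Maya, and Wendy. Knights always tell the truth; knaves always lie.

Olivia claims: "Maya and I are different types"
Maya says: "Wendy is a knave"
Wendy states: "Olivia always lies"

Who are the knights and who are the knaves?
Olivia is a knave.
Maya is a knave.
Wendy is a knight.

Verification:
- Olivia (knave) says "Maya and I are different types" - this is FALSE (a lie) because Olivia is a knave and Maya is a knave.
- Maya (knave) says "Wendy is a knave" - this is FALSE (a lie) because Wendy is a knight.
- Wendy (knight) says "Olivia always lies" - this is TRUE because Olivia is a knave.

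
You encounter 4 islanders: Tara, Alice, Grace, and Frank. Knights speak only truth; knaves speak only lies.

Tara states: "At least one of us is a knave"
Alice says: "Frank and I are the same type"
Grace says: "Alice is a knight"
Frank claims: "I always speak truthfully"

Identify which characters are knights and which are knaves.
Tara is a knight.
Alice is a knave.
Grace is a knave.
Frank is a knight.

Verification:
- Tara (knight) says "At least one of us is a knave" - this is TRUE because Alice and Grace are knaves.
- Alice (knave) says "Frank and I are the same type" - this is FALSE (a lie) because Alice is a knave and Frank is a knight.
- Grace (knave) says "Alice is a knight" - this is FALSE (a lie) because Alice is a knave.
- Frank (knight) says "I always speak truthfully" - this is TRUE because Frank is a knight.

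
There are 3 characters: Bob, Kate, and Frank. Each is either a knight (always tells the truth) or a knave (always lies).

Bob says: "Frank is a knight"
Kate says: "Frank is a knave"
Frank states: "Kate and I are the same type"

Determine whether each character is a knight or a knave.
Bob is a knave.
Kate is a knight.
Frank is a knave.

Verification:
- Bob (knave) says "Frank is a knight" - this is FALSE (a lie) because Frank is a knave.
- Kate (knight) says "Frank is a knave" - this is TRUE because Frank is a knave.
- Frank (knave) says "Kate and I are the same type" - this is FALSE (a lie) because Frank is a knave and Kate is a knight.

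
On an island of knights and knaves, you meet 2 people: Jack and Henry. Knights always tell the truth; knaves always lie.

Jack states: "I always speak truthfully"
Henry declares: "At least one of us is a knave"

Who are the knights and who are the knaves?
Jack is a knave.
Henry is a knight.

Verification:
- Jack (knave) says "I always speak truthfully" - this is FALSE (a lie) because Jack is a knave.
- Henry (knight) says "At least one of us is a knave" - this is TRUE because Jack is a knave.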